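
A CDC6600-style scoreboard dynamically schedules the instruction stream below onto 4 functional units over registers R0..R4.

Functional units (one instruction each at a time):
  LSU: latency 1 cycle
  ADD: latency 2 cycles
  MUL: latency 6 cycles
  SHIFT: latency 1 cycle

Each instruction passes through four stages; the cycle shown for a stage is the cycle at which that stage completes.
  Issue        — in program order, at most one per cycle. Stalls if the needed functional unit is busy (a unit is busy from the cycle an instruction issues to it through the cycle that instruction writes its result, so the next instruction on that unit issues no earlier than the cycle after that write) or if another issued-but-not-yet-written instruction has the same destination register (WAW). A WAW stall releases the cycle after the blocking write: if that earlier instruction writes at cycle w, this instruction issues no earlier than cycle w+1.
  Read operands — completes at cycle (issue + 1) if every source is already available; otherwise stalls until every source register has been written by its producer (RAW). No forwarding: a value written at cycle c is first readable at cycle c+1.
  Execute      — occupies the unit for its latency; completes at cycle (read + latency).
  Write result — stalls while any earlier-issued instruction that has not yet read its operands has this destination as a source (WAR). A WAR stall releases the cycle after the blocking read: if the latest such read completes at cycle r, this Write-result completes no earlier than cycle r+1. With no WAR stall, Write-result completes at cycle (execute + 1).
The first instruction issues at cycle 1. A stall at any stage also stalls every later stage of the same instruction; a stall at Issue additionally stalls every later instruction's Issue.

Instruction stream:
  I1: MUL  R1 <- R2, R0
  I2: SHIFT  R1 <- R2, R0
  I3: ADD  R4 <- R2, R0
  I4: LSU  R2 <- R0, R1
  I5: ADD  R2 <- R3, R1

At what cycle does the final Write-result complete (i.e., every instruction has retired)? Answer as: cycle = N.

cycle 1: issue I1 (MUL)
cycle 2: I1 read-ops
cycle 8: I1 finished on MUL
cycle 9: I1→R1
cycle 10: issue I2 (SHIFT)
cycle 11: I2 read-ops, issue I3 (ADD)
cycle 12: I2 finished on SHIFT, I3 read-ops, issue I4 (LSU)
cycle 13: I2→R1
cycle 14: I3 finished on ADD, I4 read-ops
cycle 15: I3→R4, I4 finished on LSU
cycle 16: I4→R2
cycle 17: issue I5 (ADD)
cycle 18: I5 read-ops
cycle 20: I5 finished on ADD
cycle 21: I5→R2

cycle = 21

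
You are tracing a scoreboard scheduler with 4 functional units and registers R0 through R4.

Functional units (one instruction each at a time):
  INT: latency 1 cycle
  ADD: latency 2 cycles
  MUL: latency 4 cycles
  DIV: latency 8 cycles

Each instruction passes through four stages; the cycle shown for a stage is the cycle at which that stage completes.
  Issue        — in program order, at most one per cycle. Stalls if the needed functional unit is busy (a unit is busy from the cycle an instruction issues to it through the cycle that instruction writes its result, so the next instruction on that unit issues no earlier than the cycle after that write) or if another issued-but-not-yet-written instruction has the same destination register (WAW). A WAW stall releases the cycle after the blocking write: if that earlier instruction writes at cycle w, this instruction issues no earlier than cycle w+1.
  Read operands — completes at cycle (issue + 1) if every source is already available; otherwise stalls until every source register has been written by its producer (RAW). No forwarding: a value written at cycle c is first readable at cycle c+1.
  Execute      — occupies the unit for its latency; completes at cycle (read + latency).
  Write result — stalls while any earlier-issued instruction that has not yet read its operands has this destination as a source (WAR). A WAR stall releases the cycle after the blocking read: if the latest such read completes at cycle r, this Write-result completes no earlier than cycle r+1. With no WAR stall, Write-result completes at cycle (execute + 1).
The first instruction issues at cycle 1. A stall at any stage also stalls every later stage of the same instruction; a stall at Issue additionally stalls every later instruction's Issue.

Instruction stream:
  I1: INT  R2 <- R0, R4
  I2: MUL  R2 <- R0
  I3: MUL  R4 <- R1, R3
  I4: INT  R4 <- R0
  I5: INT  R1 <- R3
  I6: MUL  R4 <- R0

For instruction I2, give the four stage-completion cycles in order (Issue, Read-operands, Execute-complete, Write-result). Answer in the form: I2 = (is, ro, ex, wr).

I2 = (5, 6, 10, 11)

[1] I1→INT
[2] I1 RO
[3] I1 EX
[4] I1 WR R2
[5] I2→MUL
[6] I2 RO
[10] I2 EX
[11] I2 WR R2
[12] I3→MUL
[13] I3 RO
[17] I3 EX
[18] I3 WR R4
[19] I4→INT
[20] I4 RO
[21] I4 EX
[22] I4 WR R4
[23] I5→INT
[24] I5 RO, I6→MUL
[25] I5 EX, I6 RO
[26] I5 WR R1
[29] I6 EX
[30] I6 WR R4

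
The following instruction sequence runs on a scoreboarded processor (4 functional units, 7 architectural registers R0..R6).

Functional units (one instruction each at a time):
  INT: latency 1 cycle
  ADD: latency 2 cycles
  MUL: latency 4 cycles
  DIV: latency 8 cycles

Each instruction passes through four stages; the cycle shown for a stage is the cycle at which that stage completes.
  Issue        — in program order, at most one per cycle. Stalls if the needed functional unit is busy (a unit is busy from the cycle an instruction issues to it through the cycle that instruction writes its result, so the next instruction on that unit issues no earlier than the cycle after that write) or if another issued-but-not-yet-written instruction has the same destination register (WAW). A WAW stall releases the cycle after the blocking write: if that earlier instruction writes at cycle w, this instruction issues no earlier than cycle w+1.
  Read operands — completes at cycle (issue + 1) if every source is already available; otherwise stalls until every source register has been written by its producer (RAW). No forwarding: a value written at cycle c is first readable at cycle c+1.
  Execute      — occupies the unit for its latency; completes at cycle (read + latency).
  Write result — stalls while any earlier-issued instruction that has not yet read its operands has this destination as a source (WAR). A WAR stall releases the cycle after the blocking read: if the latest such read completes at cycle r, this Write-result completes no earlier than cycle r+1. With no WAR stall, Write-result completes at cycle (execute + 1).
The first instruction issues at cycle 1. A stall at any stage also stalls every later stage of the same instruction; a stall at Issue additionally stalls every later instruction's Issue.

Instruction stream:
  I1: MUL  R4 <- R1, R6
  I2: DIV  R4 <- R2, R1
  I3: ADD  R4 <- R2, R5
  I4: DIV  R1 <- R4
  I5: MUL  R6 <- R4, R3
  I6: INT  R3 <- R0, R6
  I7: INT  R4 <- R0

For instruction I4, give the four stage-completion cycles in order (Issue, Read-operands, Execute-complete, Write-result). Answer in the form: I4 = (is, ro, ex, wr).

I4 = (20, 24, 32, 33)

[1] issue I1 (MUL)
[2] I1 read-ops
[6] I1 finished on MUL
[7] I1→R4
[8] issue I2 (DIV)
[9] I2 read-ops
[17] I2 finished on DIV
[18] I2→R4
[19] issue I3 (ADD)
[20] I3 read-ops; issue I4 (DIV)
[21] issue I5 (MUL)
[22] I3 finished on ADD; issue I6 (INT)
[23] I3→R4
[24] I4 read-ops; I5 read-ops
[28] I5 finished on MUL
[29] I5→R6
[30] I6 read-ops
[31] I6 finished on INT
[32] I4 finished on DIV; I6→R3
[33] I4→R1; issue I7 (INT)
[34] I7 read-ops
[35] I7 finished on INT
[36] I7→R4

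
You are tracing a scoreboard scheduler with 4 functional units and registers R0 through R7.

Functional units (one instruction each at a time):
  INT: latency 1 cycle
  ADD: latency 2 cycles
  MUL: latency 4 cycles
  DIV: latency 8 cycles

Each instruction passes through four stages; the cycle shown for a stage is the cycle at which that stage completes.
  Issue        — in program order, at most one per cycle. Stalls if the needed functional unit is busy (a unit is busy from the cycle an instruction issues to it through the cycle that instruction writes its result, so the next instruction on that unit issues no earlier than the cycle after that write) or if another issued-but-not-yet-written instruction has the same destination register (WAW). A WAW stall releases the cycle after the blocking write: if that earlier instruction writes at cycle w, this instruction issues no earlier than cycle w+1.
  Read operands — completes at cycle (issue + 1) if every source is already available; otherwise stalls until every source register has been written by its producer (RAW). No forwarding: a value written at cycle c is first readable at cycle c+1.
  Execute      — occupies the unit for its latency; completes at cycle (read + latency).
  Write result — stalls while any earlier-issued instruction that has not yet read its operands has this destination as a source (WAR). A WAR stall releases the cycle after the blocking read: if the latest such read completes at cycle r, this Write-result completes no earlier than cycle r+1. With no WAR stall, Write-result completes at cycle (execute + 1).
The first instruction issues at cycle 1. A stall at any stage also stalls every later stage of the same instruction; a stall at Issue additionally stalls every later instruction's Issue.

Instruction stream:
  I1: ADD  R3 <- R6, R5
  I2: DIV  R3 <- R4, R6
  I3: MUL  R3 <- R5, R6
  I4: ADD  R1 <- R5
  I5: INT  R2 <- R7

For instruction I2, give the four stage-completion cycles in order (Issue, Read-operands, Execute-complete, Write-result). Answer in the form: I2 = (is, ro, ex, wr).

I1  is:1  ro:2  ex:4  wr:5
I2  is:6  ro:7  ex:15  wr:16  — WAW R3: wait I1 write@5
I3  is:17  ro:18  ex:22  wr:23  — WAW R3: wait I2 write@16
I4  is:18  ro:19  ex:21  wr:22
I5  is:19  ro:20  ex:21  wr:22

I2 = (6, 7, 15, 16)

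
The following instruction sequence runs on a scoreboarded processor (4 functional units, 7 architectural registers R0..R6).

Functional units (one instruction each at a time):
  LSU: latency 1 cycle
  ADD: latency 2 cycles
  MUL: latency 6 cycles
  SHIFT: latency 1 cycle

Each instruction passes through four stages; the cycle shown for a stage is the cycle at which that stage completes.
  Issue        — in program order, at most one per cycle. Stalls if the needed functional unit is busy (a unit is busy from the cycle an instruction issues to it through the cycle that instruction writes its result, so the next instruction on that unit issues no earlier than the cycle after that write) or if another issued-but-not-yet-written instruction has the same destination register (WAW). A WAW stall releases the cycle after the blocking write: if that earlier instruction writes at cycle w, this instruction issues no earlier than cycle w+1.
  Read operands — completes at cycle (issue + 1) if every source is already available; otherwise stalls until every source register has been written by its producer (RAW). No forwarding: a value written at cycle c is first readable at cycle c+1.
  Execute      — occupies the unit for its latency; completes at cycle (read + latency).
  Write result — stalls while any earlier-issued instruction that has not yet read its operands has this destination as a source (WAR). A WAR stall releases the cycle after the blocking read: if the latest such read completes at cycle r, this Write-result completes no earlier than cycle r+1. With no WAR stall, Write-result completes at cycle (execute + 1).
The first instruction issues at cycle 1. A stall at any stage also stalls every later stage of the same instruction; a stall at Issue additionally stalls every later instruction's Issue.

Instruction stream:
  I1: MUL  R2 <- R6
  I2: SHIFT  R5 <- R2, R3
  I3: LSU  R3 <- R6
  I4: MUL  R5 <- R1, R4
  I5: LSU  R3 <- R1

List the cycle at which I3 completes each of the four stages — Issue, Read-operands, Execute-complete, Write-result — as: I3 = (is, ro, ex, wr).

[1] I1→MUL
[2] I1 RO | I2→SHIFT
[3] I3→LSU
[4] I3 RO
[5] I3 EX
[8] I1 EX
[9] I1 WR R2
[10] I2 RO
[11] I2 EX | I3 WR R3
[12] I2 WR R5
[13] I4→MUL
[14] I4 RO | I5→LSU
[15] I5 RO
[16] I5 EX
[17] I5 WR R3
[20] I4 EX
[21] I4 WR R5

I3 = (3, 4, 5, 11)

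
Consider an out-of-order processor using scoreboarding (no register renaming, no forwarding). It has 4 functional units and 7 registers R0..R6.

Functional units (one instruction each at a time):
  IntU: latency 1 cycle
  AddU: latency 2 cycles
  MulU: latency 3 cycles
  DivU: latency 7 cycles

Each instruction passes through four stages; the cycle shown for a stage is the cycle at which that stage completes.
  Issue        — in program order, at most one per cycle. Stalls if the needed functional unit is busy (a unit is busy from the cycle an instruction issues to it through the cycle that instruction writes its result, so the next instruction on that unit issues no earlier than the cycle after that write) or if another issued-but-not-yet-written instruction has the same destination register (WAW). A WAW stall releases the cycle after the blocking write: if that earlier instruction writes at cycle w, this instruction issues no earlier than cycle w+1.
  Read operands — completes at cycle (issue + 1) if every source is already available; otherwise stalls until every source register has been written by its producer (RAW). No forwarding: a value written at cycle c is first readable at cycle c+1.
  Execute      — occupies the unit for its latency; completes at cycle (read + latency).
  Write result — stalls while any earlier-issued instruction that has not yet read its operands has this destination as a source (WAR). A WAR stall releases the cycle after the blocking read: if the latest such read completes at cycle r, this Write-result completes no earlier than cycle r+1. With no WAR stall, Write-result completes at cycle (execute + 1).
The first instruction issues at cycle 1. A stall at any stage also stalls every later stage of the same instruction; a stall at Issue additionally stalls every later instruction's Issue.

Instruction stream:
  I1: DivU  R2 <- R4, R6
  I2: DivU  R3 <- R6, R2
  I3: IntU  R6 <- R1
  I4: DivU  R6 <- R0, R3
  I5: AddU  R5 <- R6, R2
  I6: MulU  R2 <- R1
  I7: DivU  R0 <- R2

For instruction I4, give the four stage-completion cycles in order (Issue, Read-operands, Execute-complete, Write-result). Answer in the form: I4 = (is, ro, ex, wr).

cycle 1: I1→DivU
cycle 2: I1 RO
cycle 9: I1 EX
cycle 10: I1 WR R2
cycle 11: I2→DivU
cycle 12: I2 RO · I3→IntU
cycle 13: I3 RO
cycle 14: I3 EX
cycle 15: I3 WR R6
cycle 19: I2 EX
cycle 20: I2 WR R3
cycle 21: I4→DivU
cycle 22: I4 RO · I5→AddU
cycle 23: I6→MulU
cycle 24: I6 RO
cycle 27: I6 EX
cycle 29: I4 EX
cycle 30: I4 WR R6
cycle 31: I5 RO · I7→DivU
cycle 32: I6 WR R2
cycle 33: I5 EX · I7 RO
cycle 34: I5 WR R5
cycle 40: I7 EX
cycle 41: I7 WR R0

I4 = (21, 22, 29, 30)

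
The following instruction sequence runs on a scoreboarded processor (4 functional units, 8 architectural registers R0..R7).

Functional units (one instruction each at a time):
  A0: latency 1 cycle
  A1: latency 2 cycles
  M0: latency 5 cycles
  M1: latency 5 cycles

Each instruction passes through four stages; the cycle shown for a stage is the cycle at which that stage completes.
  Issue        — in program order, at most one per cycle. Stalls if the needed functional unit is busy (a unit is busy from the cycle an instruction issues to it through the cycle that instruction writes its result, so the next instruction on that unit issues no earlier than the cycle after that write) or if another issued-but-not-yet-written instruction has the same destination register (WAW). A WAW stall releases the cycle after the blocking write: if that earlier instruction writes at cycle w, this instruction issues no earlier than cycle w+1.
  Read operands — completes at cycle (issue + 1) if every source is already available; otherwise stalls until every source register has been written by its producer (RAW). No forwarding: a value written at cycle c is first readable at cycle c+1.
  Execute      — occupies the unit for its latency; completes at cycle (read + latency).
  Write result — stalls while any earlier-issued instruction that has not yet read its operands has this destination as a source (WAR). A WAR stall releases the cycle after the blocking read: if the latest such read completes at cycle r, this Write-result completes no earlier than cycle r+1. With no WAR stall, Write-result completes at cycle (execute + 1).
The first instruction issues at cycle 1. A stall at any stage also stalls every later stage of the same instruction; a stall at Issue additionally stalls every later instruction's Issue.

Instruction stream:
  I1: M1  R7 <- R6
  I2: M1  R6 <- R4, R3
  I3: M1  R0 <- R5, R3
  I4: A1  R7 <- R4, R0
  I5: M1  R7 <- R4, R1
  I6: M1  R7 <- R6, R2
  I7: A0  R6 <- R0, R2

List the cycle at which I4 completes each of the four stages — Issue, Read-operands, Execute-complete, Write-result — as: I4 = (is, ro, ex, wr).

I1  is:1  ro:2  ex:7  wr:8
I2  is:9  ro:10  ex:15  wr:16  — struct: M1 busy until I1 writes@8
I3  is:17  ro:18  ex:23  wr:24  — struct: M1 busy until I2 writes@16
I4  is:18  ro:25  ex:27  wr:28  — RAW R0: wait I3 write@24
I5  is:29  ro:30  ex:35  wr:36  — WAW R7: wait I4 write@28
I6  is:37  ro:38  ex:43  wr:44  — struct: M1 busy until I5 writes@36
I7  is:38  ro:39  ex:40  wr:41

I4 = (18, 25, 27, 28)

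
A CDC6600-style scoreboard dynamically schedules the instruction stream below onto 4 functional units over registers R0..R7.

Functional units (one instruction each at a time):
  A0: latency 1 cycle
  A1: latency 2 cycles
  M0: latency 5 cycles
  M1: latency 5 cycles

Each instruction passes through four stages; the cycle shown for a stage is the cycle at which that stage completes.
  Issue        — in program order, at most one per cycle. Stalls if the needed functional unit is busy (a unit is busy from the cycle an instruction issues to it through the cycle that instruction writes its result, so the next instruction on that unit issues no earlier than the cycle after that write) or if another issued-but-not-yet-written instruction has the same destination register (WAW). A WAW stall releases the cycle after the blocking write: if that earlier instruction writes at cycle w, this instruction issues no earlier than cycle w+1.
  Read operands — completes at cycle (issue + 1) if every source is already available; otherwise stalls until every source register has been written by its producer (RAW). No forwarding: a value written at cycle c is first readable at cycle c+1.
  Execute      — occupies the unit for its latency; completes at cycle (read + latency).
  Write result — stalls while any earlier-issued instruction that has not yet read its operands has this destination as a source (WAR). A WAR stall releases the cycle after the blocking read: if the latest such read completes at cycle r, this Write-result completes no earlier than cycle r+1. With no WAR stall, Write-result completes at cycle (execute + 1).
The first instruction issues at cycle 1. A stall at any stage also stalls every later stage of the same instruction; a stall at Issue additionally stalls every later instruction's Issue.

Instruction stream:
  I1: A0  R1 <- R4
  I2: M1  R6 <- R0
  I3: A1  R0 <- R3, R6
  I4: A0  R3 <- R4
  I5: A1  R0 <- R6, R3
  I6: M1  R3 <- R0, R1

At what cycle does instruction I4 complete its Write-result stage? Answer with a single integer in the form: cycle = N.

cycle = 11

  I1 | 1 | 2 | 3 | 4
  I2 | 2 | 3 | 8 | 9
  I3 | 3 | 10 | 12 | 13   RAW R6: wait I2 write@9
  I4 | 5 | 6 | 7 | 11   struct: A0 busy until I1 writes@4 · WAR R3: wait I3 read@10
  I5 | 14 | 15 | 17 | 18   struct: A1 busy until I3 writes@13
  I6 | 15 | 19 | 24 | 25   RAW R0: wait I5 write@18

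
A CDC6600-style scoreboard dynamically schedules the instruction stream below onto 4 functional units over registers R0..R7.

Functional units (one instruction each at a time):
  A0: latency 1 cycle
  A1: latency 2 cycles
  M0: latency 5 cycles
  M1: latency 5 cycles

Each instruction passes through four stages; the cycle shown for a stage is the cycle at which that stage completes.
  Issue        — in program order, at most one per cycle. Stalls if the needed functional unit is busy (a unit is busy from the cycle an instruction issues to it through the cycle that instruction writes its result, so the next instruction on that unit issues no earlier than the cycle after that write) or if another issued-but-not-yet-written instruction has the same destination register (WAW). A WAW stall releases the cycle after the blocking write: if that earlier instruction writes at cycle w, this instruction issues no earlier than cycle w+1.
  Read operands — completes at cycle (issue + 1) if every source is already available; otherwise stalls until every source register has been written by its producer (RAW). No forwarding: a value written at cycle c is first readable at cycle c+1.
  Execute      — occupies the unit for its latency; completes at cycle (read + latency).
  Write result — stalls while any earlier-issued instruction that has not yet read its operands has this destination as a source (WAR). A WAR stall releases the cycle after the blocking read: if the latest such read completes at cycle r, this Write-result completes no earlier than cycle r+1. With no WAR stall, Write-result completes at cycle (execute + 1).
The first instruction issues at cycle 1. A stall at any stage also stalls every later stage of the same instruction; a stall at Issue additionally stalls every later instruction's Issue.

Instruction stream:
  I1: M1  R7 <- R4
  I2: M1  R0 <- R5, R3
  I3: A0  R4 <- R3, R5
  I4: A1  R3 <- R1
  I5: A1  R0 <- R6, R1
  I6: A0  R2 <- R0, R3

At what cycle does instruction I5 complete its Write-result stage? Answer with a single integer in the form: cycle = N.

cycle = 21

c1: I1 dispatched to M1
c2: I1 operands ready
c7: I1 complete
c8: R7←I1
c9: I2 dispatched to M1
c10: I2 operands ready · I3 dispatched to A0
c11: I3 operands ready · I4 dispatched to A1
c12: I3 complete · I4 operands ready
c13: R4←I3
c14: I4 complete
c15: I2 complete · R3←I4
c16: R0←I2
c17: I5 dispatched to A1
c18: I5 operands ready · I6 dispatched to A0
c20: I5 complete
c21: R0←I5
c22: I6 operands ready
c23: I6 complete
c24: R2←I6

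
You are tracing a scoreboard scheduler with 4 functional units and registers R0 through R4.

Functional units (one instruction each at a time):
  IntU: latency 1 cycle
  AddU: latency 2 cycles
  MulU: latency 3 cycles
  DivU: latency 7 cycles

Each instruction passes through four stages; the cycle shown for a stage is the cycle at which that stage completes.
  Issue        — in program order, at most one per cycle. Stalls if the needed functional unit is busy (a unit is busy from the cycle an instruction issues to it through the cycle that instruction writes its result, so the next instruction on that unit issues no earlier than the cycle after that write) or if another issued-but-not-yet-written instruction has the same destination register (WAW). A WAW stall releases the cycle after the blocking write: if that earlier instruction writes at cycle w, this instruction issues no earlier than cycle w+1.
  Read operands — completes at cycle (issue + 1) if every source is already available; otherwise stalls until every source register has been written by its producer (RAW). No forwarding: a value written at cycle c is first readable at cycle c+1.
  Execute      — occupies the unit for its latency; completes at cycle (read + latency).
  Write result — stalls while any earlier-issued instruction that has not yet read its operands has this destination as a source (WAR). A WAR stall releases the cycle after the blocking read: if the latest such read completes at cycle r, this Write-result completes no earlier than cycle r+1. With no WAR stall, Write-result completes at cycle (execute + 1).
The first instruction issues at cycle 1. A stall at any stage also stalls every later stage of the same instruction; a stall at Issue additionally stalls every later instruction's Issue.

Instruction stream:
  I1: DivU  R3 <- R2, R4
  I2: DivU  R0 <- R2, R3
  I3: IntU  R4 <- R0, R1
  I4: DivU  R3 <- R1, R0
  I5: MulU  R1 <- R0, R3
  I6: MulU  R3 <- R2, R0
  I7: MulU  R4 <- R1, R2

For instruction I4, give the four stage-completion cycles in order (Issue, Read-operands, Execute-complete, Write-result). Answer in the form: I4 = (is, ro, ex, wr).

I4 = (21, 22, 29, 30)

  I1 | 1 | 2 | 9 | 10
  I2 | 11 | 12 | 19 | 20   struct: DivU busy until I1 writes@10
  I3 | 12 | 21 | 22 | 23   RAW R0: wait I2 write@20
  I4 | 21 | 22 | 29 | 30   struct: DivU busy until I2 writes@20
  I5 | 22 | 31 | 34 | 35   RAW R3: wait I4 write@30
  I6 | 36 | 37 | 40 | 41   struct: MulU busy until I5 writes@35
  I7 | 42 | 43 | 46 | 47   struct: MulU busy until I6 writes@41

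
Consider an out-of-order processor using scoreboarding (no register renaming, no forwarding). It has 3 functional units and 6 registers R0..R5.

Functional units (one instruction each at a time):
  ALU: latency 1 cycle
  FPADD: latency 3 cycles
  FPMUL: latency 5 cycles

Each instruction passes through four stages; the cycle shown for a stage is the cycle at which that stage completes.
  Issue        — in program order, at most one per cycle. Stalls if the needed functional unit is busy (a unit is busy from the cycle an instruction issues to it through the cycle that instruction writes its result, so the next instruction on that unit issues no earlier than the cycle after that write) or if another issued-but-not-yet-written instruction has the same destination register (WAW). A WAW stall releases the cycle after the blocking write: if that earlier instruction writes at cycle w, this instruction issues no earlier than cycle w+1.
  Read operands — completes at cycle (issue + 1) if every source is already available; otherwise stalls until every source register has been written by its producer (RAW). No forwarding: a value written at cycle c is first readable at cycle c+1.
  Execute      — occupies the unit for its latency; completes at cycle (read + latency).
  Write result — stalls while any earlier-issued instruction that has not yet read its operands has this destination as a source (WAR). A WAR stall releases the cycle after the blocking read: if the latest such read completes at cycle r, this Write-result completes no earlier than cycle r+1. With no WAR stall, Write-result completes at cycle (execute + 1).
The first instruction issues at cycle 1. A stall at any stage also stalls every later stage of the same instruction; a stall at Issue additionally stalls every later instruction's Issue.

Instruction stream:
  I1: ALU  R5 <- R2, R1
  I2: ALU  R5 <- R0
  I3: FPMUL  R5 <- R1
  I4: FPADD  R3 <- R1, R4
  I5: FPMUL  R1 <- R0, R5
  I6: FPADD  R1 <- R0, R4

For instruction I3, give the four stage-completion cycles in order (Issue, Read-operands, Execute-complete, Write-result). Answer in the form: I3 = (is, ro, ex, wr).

[I1] 1/2/3/4
[I2] 5/6/7/8  (struct: ALU busy until I1 writes@4)
[I3] 9/10/15/16  (WAW R5: wait I2 write@8)
[I4] 10/11/14/15
[I5] 17/18/23/24  (struct: FPMUL busy until I3 writes@16)
[I6] 25/26/29/30  (WAW R1: wait I5 write@24)

I3 = (9, 10, 15, 16)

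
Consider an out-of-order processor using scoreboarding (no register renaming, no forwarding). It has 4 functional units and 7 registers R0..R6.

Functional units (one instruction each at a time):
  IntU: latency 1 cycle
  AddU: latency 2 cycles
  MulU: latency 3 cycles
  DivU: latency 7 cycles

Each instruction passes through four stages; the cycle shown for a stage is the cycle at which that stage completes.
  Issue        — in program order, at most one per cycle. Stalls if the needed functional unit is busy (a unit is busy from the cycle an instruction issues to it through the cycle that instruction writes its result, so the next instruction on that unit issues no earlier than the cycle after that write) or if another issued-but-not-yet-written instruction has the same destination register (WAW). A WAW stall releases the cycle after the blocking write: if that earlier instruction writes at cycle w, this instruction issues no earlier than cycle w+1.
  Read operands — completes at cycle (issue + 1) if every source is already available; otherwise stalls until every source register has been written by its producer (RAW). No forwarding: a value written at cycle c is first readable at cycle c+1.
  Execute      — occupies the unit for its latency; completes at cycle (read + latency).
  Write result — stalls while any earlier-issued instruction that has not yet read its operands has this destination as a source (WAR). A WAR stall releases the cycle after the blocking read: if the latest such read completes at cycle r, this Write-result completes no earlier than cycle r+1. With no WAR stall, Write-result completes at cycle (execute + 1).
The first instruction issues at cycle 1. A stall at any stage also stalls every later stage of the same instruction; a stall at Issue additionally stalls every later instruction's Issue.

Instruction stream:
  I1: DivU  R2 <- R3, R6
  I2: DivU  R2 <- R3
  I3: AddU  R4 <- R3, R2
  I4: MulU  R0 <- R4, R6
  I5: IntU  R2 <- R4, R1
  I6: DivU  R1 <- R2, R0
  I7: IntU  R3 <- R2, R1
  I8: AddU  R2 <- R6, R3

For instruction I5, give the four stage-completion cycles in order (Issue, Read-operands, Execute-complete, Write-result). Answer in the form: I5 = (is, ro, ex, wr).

I5 = (21, 25, 26, 27)

[I1] 1/2/9/10
[I2] 11/12/19/20  (struct: DivU busy until I1 writes@10)
[I3] 12/21/23/24  (RAW R2: wait I2 write@20)
[I4] 13/25/28/29  (RAW R4: wait I3 write@24)
[I5] 21/25/26/27  (WAW R2: wait I2 write@20; RAW R4: wait I3 write@24)
[I6] 22/30/37/38  (RAW R0: wait I4 write@29)
[I7] 28/39/40/41  (struct: IntU busy until I5 writes@27; RAW R1: wait I6 write@38)
[I8] 29/42/44/45  (RAW R3: wait I7 write@41)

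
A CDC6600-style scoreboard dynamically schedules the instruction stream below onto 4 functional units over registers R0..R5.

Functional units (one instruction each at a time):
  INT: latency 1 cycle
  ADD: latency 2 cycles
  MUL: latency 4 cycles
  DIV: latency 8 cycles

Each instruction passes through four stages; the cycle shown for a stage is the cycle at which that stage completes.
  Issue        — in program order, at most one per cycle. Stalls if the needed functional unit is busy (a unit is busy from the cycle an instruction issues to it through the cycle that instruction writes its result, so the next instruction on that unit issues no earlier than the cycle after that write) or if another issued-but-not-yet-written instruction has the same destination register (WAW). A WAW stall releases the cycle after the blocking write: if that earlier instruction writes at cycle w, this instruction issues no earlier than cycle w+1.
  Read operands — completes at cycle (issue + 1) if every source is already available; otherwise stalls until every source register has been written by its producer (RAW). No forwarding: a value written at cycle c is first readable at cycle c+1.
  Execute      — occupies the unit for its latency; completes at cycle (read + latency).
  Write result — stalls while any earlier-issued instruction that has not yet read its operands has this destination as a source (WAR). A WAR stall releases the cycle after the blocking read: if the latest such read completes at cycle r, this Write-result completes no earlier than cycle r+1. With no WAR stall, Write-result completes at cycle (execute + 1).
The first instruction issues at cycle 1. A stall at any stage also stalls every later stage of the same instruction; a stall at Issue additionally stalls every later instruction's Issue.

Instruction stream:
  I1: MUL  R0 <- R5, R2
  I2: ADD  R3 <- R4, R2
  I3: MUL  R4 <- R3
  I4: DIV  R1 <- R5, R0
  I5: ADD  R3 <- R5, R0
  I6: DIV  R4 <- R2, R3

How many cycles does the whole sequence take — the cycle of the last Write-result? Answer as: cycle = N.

cycle = 30

I1 -> (1, 2, 6, 7)
I2 -> (2, 3, 5, 6)
I3 -> (8, 9, 13, 14)  // struct: MUL busy until I1 writes@7
I4 -> (9, 10, 18, 19)
I5 -> (10, 11, 13, 14)
I6 -> (20, 21, 29, 30)  // struct: DIV busy until I4 writes@19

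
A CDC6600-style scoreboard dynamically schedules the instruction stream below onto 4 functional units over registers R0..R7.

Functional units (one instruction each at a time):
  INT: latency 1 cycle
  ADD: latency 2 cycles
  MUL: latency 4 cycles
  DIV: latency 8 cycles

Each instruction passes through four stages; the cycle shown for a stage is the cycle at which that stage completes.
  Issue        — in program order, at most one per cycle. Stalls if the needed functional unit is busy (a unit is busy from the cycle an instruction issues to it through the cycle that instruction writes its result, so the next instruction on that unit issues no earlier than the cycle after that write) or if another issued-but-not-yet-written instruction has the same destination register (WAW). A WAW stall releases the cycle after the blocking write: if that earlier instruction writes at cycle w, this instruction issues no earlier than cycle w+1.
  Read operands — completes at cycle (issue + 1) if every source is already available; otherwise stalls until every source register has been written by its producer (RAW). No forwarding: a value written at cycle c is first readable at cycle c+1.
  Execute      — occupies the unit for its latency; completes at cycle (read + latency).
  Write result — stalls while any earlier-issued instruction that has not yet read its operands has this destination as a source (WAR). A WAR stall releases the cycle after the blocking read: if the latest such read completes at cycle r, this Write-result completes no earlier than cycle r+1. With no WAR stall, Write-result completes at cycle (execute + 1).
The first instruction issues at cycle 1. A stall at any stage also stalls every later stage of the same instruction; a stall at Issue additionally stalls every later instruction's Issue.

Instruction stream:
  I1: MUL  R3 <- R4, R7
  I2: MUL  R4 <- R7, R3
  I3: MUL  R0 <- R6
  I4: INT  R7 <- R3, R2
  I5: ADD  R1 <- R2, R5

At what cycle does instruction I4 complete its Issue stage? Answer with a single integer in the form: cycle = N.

c1: issue I1 (MUL)
c2: I1 read-ops
c6: I1 finished on MUL
c7: I1→R3
c8: issue I2 (MUL)
c9: I2 read-ops
c13: I2 finished on MUL
c14: I2→R4
c15: issue I3 (MUL)
c16: I3 read-ops; issue I4 (INT)
c17: I4 read-ops; issue I5 (ADD)
c18: I4 finished on INT; I5 read-ops
c19: I4→R7
c20: I3 finished on MUL; I5 finished on ADD
c21: I3→R0; I5→R1

cycle = 16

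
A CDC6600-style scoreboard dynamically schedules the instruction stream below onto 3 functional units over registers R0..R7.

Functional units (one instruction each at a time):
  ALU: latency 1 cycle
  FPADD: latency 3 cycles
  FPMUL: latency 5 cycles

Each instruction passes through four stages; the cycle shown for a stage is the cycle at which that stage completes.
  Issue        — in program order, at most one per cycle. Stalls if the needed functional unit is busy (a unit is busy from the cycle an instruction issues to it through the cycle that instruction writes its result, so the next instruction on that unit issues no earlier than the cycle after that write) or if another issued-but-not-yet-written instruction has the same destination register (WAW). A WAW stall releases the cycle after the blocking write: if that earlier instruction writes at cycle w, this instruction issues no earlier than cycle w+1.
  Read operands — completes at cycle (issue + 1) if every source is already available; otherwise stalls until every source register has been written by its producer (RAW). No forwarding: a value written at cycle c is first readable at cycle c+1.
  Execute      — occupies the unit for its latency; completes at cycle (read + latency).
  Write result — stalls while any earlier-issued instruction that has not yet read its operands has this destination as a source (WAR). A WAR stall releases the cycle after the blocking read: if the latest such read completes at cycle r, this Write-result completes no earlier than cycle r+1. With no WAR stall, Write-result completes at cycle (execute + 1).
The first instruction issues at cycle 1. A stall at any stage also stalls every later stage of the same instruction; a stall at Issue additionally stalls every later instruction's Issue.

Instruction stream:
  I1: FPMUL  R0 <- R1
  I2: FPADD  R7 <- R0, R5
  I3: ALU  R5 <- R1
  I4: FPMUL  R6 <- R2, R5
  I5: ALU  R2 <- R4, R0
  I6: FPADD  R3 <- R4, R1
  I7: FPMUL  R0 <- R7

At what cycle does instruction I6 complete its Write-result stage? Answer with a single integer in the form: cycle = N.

cycle = 19

I1: IS=1 RO=2 EX=7 WR=8
I2: IS=2 RO=9 EX=12 WR=13  [RAW R0: wait I1 write@8]
I3: IS=3 RO=4 EX=5 WR=10  [WAR R5: wait I2 read@9]
I4: IS=9 RO=11 EX=16 WR=17  [struct: FPMUL busy until I1 writes@8; RAW R5: wait I3 write@10]
I5: IS=11 RO=12 EX=13 WR=14  [struct: ALU busy until I3 writes@10]
I6: IS=14 RO=15 EX=18 WR=19  [struct: FPADD busy until I2 writes@13]
I7: IS=18 RO=19 EX=24 WR=25  [struct: FPMUL busy until I4 writes@17]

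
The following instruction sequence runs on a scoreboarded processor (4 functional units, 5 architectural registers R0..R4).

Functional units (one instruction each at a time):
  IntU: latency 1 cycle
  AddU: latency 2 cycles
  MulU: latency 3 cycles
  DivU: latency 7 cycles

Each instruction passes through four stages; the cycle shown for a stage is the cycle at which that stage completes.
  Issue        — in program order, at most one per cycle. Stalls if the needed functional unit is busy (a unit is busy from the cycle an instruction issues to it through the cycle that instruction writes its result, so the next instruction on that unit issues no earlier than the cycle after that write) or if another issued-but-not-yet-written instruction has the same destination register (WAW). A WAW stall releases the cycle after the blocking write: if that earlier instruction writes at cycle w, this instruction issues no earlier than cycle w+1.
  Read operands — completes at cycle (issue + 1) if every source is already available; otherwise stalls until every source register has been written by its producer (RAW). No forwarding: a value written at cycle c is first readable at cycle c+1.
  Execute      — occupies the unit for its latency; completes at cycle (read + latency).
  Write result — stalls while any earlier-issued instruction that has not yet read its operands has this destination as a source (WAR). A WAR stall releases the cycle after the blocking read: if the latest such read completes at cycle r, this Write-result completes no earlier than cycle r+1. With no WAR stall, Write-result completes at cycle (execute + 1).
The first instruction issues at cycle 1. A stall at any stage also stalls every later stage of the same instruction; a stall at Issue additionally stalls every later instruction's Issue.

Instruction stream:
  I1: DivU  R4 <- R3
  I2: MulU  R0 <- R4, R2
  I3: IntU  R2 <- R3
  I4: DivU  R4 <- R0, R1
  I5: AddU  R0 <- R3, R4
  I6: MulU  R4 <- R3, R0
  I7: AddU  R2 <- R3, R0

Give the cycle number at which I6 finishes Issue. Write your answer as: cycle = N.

c1: I1→DivU
c2: I1 RO, I2→MulU
c3: I3→IntU
c4: I3 RO
c5: I3 EX
c9: I1 EX
c10: I1 WR R4
c11: I2 RO, I4→DivU
c12: I3 WR R2
c14: I2 EX
c15: I2 WR R0
c16: I4 RO, I5→AddU
c23: I4 EX
c24: I4 WR R4
c25: I5 RO, I6→MulU
c27: I5 EX
c28: I5 WR R0
c29: I6 RO, I7→AddU
c30: I7 RO
c32: I6 EX, I7 EX
c33: I6 WR R4, I7 WR R2

cycle = 25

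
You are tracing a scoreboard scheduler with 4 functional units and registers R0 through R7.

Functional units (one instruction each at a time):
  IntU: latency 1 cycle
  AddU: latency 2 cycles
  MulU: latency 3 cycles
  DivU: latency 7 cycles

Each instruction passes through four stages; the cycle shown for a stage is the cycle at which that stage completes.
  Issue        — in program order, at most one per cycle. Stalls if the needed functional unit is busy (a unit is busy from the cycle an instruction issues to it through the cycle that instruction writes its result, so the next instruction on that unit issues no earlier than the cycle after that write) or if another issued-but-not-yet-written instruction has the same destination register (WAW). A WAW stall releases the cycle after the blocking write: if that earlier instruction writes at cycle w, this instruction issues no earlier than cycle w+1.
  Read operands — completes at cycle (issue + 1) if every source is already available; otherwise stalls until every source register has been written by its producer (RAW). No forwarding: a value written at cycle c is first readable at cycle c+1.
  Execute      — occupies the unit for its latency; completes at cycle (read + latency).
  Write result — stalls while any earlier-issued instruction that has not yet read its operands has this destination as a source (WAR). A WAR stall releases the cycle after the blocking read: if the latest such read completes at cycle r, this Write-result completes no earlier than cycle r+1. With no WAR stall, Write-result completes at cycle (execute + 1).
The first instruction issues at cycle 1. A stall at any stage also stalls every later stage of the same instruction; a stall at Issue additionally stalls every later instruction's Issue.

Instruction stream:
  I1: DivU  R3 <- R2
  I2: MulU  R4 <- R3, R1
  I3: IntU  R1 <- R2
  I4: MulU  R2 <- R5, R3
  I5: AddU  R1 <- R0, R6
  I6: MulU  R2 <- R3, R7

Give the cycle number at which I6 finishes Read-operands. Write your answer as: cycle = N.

cycle = 23

  I1 | 1 | 2 | 9 | 10
  I2 | 2 | 11 | 14 | 15   RAW R3: wait I1 write@10
  I3 | 3 | 4 | 5 | 12   WAR R1: wait I2 read@11
  I4 | 16 | 17 | 20 | 21   struct: MulU busy until I2 writes@15
  I5 | 17 | 18 | 20 | 21
  I6 | 22 | 23 | 26 | 27   struct: MulU busy until I4 writes@21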